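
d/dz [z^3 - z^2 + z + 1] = 3*z^2 - 2*z + 1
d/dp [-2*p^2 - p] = -4*p - 1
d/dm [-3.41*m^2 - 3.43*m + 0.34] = -6.82*m - 3.43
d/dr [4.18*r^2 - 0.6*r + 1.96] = 8.36*r - 0.6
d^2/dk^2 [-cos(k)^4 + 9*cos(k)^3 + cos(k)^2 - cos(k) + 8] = -23*cos(k)/4 + 4*cos(2*k)^2 - 81*cos(3*k)/4 - 2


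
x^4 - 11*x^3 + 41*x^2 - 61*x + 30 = (x - 5)*(x - 3)*(x - 2)*(x - 1)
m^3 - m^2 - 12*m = m*(m - 4)*(m + 3)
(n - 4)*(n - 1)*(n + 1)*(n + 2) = n^4 - 2*n^3 - 9*n^2 + 2*n + 8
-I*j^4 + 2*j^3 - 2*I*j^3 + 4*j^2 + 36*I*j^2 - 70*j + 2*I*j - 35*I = (j - 5)*(j + 7)*(j + I)*(-I*j + 1)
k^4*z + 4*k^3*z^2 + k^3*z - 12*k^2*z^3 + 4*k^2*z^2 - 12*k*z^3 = k*(k - 2*z)*(k + 6*z)*(k*z + z)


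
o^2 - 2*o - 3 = (o - 3)*(o + 1)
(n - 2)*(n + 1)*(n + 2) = n^3 + n^2 - 4*n - 4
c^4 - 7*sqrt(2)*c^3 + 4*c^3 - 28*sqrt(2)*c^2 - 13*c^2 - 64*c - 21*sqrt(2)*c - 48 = (c + 1)*(c + 3)*(c - 8*sqrt(2))*(c + sqrt(2))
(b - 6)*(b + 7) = b^2 + b - 42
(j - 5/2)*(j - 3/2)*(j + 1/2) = j^3 - 7*j^2/2 + 7*j/4 + 15/8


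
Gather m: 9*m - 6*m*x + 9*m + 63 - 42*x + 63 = m*(18 - 6*x) - 42*x + 126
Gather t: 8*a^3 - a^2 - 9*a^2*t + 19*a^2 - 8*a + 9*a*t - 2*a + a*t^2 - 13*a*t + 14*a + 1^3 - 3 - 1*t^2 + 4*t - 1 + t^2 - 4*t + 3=8*a^3 + 18*a^2 + a*t^2 + 4*a + t*(-9*a^2 - 4*a)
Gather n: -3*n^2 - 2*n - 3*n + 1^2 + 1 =-3*n^2 - 5*n + 2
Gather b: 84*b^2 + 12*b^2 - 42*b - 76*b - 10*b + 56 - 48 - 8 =96*b^2 - 128*b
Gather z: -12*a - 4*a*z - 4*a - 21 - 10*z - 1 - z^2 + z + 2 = -16*a - z^2 + z*(-4*a - 9) - 20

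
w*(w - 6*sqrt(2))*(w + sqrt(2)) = w^3 - 5*sqrt(2)*w^2 - 12*w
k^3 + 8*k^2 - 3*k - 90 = (k - 3)*(k + 5)*(k + 6)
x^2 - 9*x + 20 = (x - 5)*(x - 4)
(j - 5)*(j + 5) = j^2 - 25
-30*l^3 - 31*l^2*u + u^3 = (-6*l + u)*(l + u)*(5*l + u)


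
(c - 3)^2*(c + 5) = c^3 - c^2 - 21*c + 45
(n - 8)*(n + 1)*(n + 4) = n^3 - 3*n^2 - 36*n - 32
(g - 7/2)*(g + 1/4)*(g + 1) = g^3 - 9*g^2/4 - 33*g/8 - 7/8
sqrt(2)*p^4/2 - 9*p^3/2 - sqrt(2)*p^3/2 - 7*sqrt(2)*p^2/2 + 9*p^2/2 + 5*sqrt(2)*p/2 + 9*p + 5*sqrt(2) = (p - 2)*(p - 5*sqrt(2))*(p + sqrt(2)/2)*(sqrt(2)*p/2 + sqrt(2)/2)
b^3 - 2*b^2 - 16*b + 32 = (b - 4)*(b - 2)*(b + 4)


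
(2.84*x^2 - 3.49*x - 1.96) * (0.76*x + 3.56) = 2.1584*x^3 + 7.458*x^2 - 13.914*x - 6.9776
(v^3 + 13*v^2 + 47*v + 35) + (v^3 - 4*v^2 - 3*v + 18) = 2*v^3 + 9*v^2 + 44*v + 53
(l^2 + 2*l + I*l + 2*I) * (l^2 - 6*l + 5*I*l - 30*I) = l^4 - 4*l^3 + 6*I*l^3 - 17*l^2 - 24*I*l^2 + 20*l - 72*I*l + 60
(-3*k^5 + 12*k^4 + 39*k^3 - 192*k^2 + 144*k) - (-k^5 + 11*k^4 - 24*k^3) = -2*k^5 + k^4 + 63*k^3 - 192*k^2 + 144*k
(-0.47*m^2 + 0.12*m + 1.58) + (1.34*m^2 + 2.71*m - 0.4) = 0.87*m^2 + 2.83*m + 1.18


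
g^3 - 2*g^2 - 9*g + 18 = (g - 3)*(g - 2)*(g + 3)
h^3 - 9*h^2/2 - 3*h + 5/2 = (h - 5)*(h - 1/2)*(h + 1)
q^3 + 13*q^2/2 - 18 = (q - 3/2)*(q + 2)*(q + 6)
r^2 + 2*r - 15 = (r - 3)*(r + 5)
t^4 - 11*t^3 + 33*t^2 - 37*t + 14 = (t - 7)*(t - 2)*(t - 1)^2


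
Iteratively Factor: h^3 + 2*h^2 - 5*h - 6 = (h + 1)*(h^2 + h - 6) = (h + 1)*(h + 3)*(h - 2)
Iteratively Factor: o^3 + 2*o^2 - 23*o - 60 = (o + 4)*(o^2 - 2*o - 15) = (o + 3)*(o + 4)*(o - 5)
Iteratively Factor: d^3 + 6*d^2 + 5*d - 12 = (d + 4)*(d^2 + 2*d - 3) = (d + 3)*(d + 4)*(d - 1)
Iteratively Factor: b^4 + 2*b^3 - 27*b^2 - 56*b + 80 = (b - 1)*(b^3 + 3*b^2 - 24*b - 80) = (b - 1)*(b + 4)*(b^2 - b - 20) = (b - 5)*(b - 1)*(b + 4)*(b + 4)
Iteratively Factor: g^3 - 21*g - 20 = (g + 1)*(g^2 - g - 20) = (g + 1)*(g + 4)*(g - 5)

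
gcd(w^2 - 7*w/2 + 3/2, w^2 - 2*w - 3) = w - 3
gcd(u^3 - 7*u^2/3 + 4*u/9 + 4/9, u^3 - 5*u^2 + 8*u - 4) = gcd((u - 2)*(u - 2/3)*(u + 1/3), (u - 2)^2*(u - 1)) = u - 2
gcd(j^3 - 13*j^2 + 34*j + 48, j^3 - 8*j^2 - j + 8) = j^2 - 7*j - 8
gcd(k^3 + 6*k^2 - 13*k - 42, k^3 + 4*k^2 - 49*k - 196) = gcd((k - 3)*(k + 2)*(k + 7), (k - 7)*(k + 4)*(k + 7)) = k + 7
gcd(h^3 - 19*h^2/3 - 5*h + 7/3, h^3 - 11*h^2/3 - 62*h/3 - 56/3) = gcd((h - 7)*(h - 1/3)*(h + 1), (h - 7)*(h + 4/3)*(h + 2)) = h - 7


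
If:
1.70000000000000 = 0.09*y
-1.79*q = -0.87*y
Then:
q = 9.18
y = 18.89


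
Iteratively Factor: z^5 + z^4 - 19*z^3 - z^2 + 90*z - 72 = (z - 1)*(z^4 + 2*z^3 - 17*z^2 - 18*z + 72) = (z - 2)*(z - 1)*(z^3 + 4*z^2 - 9*z - 36) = (z - 3)*(z - 2)*(z - 1)*(z^2 + 7*z + 12) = (z - 3)*(z - 2)*(z - 1)*(z + 4)*(z + 3)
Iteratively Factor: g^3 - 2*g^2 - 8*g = (g - 4)*(g^2 + 2*g) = g*(g - 4)*(g + 2)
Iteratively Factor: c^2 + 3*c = (c)*(c + 3)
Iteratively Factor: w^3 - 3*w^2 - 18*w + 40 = (w - 2)*(w^2 - w - 20) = (w - 5)*(w - 2)*(w + 4)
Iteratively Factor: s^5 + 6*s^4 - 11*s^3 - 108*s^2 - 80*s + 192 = (s - 1)*(s^4 + 7*s^3 - 4*s^2 - 112*s - 192) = (s - 1)*(s + 4)*(s^3 + 3*s^2 - 16*s - 48) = (s - 4)*(s - 1)*(s + 4)*(s^2 + 7*s + 12) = (s - 4)*(s - 1)*(s + 3)*(s + 4)*(s + 4)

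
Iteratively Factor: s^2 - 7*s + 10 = (s - 2)*(s - 5)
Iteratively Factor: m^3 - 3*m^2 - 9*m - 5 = (m + 1)*(m^2 - 4*m - 5) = (m + 1)^2*(m - 5)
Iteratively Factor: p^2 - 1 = (p + 1)*(p - 1)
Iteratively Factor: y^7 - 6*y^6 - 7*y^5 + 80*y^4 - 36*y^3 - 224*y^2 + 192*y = (y - 2)*(y^6 - 4*y^5 - 15*y^4 + 50*y^3 + 64*y^2 - 96*y) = (y - 4)*(y - 2)*(y^5 - 15*y^3 - 10*y^2 + 24*y) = (y - 4)^2*(y - 2)*(y^4 + 4*y^3 + y^2 - 6*y) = (y - 4)^2*(y - 2)*(y + 3)*(y^3 + y^2 - 2*y) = (y - 4)^2*(y - 2)*(y + 2)*(y + 3)*(y^2 - y) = (y - 4)^2*(y - 2)*(y - 1)*(y + 2)*(y + 3)*(y)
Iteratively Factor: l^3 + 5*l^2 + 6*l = (l)*(l^2 + 5*l + 6) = l*(l + 2)*(l + 3)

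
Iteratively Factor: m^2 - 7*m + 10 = (m - 5)*(m - 2)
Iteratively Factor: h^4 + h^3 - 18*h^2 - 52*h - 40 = (h - 5)*(h^3 + 6*h^2 + 12*h + 8) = (h - 5)*(h + 2)*(h^2 + 4*h + 4) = (h - 5)*(h + 2)^2*(h + 2)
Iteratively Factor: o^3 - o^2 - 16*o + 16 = (o - 4)*(o^2 + 3*o - 4) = (o - 4)*(o + 4)*(o - 1)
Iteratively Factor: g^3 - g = (g - 1)*(g^2 + g) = g*(g - 1)*(g + 1)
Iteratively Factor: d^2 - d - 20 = (d - 5)*(d + 4)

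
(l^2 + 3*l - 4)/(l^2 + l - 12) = (l - 1)/(l - 3)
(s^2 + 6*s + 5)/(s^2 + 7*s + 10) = (s + 1)/(s + 2)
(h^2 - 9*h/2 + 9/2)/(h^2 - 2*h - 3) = (h - 3/2)/(h + 1)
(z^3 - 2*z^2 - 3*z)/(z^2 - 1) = z*(z - 3)/(z - 1)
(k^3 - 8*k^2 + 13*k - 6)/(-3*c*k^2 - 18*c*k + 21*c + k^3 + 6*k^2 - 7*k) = (-k^2 + 7*k - 6)/(3*c*k + 21*c - k^2 - 7*k)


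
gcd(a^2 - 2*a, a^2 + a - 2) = 1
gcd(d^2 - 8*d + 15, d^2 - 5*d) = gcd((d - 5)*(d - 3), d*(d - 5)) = d - 5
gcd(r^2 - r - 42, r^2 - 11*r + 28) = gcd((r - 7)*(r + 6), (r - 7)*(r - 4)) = r - 7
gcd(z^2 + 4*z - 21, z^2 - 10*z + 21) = z - 3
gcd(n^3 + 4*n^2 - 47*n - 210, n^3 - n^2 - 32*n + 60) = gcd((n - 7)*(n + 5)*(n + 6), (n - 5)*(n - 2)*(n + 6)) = n + 6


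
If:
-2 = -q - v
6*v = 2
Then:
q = 5/3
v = 1/3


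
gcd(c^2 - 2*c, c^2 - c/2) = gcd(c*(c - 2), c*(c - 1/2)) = c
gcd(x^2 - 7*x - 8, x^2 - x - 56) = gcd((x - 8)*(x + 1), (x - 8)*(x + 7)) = x - 8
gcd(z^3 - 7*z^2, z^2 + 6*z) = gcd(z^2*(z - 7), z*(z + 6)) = z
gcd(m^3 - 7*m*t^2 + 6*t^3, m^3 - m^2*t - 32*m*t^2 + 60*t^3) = -m + 2*t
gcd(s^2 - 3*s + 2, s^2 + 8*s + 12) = 1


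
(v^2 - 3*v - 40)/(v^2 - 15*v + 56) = (v + 5)/(v - 7)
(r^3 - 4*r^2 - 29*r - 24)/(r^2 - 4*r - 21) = (r^2 - 7*r - 8)/(r - 7)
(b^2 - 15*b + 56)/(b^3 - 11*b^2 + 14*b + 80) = (b - 7)/(b^2 - 3*b - 10)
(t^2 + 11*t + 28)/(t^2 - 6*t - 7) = (t^2 + 11*t + 28)/(t^2 - 6*t - 7)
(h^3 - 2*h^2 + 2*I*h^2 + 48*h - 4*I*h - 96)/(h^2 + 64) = (h^2 + h*(-2 - 6*I) + 12*I)/(h - 8*I)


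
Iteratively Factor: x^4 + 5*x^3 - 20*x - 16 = (x - 2)*(x^3 + 7*x^2 + 14*x + 8) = (x - 2)*(x + 2)*(x^2 + 5*x + 4) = (x - 2)*(x + 1)*(x + 2)*(x + 4)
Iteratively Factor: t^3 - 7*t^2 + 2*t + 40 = (t - 5)*(t^2 - 2*t - 8) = (t - 5)*(t - 4)*(t + 2)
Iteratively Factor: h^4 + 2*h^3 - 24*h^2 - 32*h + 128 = (h - 4)*(h^3 + 6*h^2 - 32) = (h - 4)*(h - 2)*(h^2 + 8*h + 16) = (h - 4)*(h - 2)*(h + 4)*(h + 4)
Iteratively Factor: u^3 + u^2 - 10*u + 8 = (u - 2)*(u^2 + 3*u - 4) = (u - 2)*(u - 1)*(u + 4)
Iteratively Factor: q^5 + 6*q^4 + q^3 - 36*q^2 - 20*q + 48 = (q - 2)*(q^4 + 8*q^3 + 17*q^2 - 2*q - 24) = (q - 2)*(q - 1)*(q^3 + 9*q^2 + 26*q + 24) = (q - 2)*(q - 1)*(q + 2)*(q^2 + 7*q + 12) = (q - 2)*(q - 1)*(q + 2)*(q + 3)*(q + 4)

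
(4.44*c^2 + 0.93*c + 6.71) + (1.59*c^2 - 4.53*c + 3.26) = 6.03*c^2 - 3.6*c + 9.97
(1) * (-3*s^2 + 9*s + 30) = -3*s^2 + 9*s + 30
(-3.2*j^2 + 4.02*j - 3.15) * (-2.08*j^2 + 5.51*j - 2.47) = 6.656*j^4 - 25.9936*j^3 + 36.6062*j^2 - 27.2859*j + 7.7805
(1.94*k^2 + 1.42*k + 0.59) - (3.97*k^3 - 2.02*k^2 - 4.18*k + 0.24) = -3.97*k^3 + 3.96*k^2 + 5.6*k + 0.35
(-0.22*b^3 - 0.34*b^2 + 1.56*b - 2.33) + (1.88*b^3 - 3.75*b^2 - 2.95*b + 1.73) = 1.66*b^3 - 4.09*b^2 - 1.39*b - 0.6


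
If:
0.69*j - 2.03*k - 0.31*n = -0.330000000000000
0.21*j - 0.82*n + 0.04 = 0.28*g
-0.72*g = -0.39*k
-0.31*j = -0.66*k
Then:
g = 0.25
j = 1.00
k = 0.47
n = 0.22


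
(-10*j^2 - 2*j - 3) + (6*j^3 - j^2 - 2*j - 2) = 6*j^3 - 11*j^2 - 4*j - 5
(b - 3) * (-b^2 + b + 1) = -b^3 + 4*b^2 - 2*b - 3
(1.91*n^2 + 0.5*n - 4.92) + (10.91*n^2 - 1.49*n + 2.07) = 12.82*n^2 - 0.99*n - 2.85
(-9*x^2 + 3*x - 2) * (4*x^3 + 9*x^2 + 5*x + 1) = -36*x^5 - 69*x^4 - 26*x^3 - 12*x^2 - 7*x - 2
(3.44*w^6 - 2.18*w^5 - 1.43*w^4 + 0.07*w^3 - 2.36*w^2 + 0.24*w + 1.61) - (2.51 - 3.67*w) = 3.44*w^6 - 2.18*w^5 - 1.43*w^4 + 0.07*w^3 - 2.36*w^2 + 3.91*w - 0.9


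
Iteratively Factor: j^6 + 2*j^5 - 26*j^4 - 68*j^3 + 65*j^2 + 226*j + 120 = (j - 5)*(j^5 + 7*j^4 + 9*j^3 - 23*j^2 - 50*j - 24) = (j - 5)*(j + 1)*(j^4 + 6*j^3 + 3*j^2 - 26*j - 24) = (j - 5)*(j + 1)*(j + 4)*(j^3 + 2*j^2 - 5*j - 6) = (j - 5)*(j + 1)^2*(j + 4)*(j^2 + j - 6) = (j - 5)*(j + 1)^2*(j + 3)*(j + 4)*(j - 2)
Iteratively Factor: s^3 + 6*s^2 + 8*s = (s + 4)*(s^2 + 2*s) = s*(s + 4)*(s + 2)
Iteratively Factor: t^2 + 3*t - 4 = (t - 1)*(t + 4)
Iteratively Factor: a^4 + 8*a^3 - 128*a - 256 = (a - 4)*(a^3 + 12*a^2 + 48*a + 64) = (a - 4)*(a + 4)*(a^2 + 8*a + 16) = (a - 4)*(a + 4)^2*(a + 4)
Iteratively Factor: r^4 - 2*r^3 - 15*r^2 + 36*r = (r + 4)*(r^3 - 6*r^2 + 9*r) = (r - 3)*(r + 4)*(r^2 - 3*r) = (r - 3)^2*(r + 4)*(r)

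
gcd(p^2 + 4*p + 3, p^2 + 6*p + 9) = p + 3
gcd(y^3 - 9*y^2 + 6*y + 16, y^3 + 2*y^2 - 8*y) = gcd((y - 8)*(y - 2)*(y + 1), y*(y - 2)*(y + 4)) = y - 2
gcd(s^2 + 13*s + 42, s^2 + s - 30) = s + 6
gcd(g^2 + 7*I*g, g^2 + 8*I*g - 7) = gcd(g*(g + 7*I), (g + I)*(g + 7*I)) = g + 7*I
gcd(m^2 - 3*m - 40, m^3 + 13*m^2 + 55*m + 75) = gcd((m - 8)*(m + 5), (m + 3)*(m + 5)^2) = m + 5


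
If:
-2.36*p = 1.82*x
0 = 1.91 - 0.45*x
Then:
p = -3.27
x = 4.24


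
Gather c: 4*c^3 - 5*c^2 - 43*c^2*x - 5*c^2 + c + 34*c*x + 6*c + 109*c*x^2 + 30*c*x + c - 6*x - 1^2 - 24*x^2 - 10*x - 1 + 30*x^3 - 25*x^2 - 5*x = 4*c^3 + c^2*(-43*x - 10) + c*(109*x^2 + 64*x + 8) + 30*x^3 - 49*x^2 - 21*x - 2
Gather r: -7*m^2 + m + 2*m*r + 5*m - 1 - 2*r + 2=-7*m^2 + 6*m + r*(2*m - 2) + 1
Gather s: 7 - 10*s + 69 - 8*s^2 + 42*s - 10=-8*s^2 + 32*s + 66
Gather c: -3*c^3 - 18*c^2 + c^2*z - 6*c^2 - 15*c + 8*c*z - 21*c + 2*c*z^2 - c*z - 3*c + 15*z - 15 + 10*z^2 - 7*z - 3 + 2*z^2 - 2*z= -3*c^3 + c^2*(z - 24) + c*(2*z^2 + 7*z - 39) + 12*z^2 + 6*z - 18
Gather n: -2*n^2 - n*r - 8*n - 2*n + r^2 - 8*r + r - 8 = -2*n^2 + n*(-r - 10) + r^2 - 7*r - 8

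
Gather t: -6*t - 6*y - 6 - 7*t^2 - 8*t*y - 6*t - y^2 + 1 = -7*t^2 + t*(-8*y - 12) - y^2 - 6*y - 5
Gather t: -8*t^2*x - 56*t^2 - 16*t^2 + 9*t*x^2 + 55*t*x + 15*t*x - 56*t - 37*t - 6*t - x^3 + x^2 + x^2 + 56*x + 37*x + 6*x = t^2*(-8*x - 72) + t*(9*x^2 + 70*x - 99) - x^3 + 2*x^2 + 99*x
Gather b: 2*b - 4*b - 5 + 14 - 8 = 1 - 2*b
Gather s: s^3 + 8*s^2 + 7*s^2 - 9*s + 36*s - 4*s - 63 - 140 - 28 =s^3 + 15*s^2 + 23*s - 231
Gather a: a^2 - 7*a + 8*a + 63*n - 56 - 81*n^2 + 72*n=a^2 + a - 81*n^2 + 135*n - 56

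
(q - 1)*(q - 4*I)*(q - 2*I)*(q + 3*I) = q^4 - q^3 - 3*I*q^3 + 10*q^2 + 3*I*q^2 - 10*q - 24*I*q + 24*I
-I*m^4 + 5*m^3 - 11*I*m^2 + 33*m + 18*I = (m - 3*I)*(m + I)*(m + 6*I)*(-I*m + 1)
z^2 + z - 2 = (z - 1)*(z + 2)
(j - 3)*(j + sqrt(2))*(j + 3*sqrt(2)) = j^3 - 3*j^2 + 4*sqrt(2)*j^2 - 12*sqrt(2)*j + 6*j - 18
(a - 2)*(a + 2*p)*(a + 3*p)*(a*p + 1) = a^4*p + 5*a^3*p^2 - 2*a^3*p + a^3 + 6*a^2*p^3 - 10*a^2*p^2 + 5*a^2*p - 2*a^2 - 12*a*p^3 + 6*a*p^2 - 10*a*p - 12*p^2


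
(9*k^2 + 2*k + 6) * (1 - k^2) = -9*k^4 - 2*k^3 + 3*k^2 + 2*k + 6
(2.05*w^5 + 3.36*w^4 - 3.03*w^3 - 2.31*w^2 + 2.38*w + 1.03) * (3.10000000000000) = 6.355*w^5 + 10.416*w^4 - 9.393*w^3 - 7.161*w^2 + 7.378*w + 3.193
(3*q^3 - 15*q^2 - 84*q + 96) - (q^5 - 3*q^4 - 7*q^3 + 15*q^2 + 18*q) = -q^5 + 3*q^4 + 10*q^3 - 30*q^2 - 102*q + 96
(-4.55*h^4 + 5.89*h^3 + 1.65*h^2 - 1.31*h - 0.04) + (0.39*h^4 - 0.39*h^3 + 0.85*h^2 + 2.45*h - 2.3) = -4.16*h^4 + 5.5*h^3 + 2.5*h^2 + 1.14*h - 2.34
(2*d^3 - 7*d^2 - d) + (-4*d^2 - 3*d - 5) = 2*d^3 - 11*d^2 - 4*d - 5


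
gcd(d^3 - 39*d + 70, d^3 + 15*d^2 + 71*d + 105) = d + 7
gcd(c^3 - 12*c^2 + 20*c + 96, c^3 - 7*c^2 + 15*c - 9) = 1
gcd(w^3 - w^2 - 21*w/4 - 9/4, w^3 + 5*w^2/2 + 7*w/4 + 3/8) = w^2 + 2*w + 3/4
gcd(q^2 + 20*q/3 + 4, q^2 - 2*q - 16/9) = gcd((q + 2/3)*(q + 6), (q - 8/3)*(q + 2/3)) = q + 2/3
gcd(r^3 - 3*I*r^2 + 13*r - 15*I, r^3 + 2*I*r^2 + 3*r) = r^2 + 2*I*r + 3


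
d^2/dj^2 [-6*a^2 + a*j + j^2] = 2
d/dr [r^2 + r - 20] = 2*r + 1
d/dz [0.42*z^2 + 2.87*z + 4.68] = 0.84*z + 2.87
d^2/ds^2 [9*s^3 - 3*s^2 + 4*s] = 54*s - 6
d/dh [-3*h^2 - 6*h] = -6*h - 6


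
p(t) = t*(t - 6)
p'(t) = 2*t - 6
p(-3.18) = 29.19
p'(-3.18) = -12.36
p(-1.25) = 9.06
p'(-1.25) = -8.50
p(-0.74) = 4.99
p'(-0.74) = -7.48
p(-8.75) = 129.06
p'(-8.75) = -23.50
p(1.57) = -6.96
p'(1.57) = -2.86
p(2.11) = -8.21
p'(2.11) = -1.78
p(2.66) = -8.88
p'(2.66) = -0.68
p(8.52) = 21.47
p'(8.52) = 11.04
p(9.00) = 27.00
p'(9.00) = 12.00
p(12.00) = 72.00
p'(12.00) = 18.00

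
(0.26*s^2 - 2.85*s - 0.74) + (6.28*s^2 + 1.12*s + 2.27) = 6.54*s^2 - 1.73*s + 1.53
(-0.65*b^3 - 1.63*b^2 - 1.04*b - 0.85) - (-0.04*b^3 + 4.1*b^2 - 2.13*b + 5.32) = -0.61*b^3 - 5.73*b^2 + 1.09*b - 6.17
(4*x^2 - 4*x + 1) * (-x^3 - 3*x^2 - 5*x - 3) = -4*x^5 - 8*x^4 - 9*x^3 + 5*x^2 + 7*x - 3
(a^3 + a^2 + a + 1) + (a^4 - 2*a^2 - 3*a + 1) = a^4 + a^3 - a^2 - 2*a + 2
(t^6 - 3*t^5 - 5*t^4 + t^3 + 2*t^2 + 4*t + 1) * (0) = 0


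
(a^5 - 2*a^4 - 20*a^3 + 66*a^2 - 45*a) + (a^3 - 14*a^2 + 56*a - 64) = a^5 - 2*a^4 - 19*a^3 + 52*a^2 + 11*a - 64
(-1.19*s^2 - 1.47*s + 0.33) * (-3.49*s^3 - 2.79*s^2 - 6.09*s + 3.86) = 4.1531*s^5 + 8.4504*s^4 + 10.1967*s^3 + 3.4382*s^2 - 7.6839*s + 1.2738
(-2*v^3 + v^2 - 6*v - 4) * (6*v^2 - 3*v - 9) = -12*v^5 + 12*v^4 - 21*v^3 - 15*v^2 + 66*v + 36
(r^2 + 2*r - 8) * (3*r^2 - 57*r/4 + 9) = 3*r^4 - 33*r^3/4 - 87*r^2/2 + 132*r - 72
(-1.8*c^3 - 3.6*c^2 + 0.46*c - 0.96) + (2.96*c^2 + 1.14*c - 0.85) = -1.8*c^3 - 0.64*c^2 + 1.6*c - 1.81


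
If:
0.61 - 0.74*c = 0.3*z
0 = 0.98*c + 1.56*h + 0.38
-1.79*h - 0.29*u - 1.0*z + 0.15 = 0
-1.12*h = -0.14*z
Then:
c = -1.56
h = 0.73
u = -24.26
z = 5.87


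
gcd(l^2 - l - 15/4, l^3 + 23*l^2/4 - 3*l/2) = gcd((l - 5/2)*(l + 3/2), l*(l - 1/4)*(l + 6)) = 1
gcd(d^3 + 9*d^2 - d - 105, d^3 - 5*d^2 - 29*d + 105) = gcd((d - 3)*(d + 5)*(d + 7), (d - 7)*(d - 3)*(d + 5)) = d^2 + 2*d - 15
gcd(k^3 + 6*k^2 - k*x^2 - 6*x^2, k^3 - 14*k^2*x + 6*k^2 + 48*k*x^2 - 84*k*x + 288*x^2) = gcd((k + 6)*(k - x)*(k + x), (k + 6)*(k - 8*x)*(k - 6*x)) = k + 6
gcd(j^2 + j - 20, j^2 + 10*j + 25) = j + 5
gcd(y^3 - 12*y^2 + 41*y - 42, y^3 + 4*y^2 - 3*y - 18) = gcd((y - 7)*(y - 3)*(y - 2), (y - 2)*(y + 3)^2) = y - 2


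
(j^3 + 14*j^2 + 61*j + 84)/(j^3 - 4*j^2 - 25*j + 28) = (j^2 + 10*j + 21)/(j^2 - 8*j + 7)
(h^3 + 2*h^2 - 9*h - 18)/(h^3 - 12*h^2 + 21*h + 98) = (h^2 - 9)/(h^2 - 14*h + 49)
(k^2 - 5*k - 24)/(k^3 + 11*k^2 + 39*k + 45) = (k - 8)/(k^2 + 8*k + 15)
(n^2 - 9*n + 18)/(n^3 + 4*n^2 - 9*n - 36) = (n - 6)/(n^2 + 7*n + 12)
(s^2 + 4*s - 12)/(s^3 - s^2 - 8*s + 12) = (s + 6)/(s^2 + s - 6)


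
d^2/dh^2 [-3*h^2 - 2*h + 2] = -6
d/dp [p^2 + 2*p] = 2*p + 2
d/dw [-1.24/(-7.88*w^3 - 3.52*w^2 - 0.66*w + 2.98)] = (-29.3136*w^2 - 8.7296*w - 0.8184)/(7.88*w^3 + 3.52*w^2 + 0.66*w - 2.98)^2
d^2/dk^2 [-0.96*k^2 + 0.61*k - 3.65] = -1.92000000000000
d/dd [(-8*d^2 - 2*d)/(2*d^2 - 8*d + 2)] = (17*d^2 - 8*d - 1)/(d^4 - 8*d^3 + 18*d^2 - 8*d + 1)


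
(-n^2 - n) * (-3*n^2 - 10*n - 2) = 3*n^4 + 13*n^3 + 12*n^2 + 2*n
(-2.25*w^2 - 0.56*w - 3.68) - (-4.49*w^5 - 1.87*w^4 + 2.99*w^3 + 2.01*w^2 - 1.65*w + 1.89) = 4.49*w^5 + 1.87*w^4 - 2.99*w^3 - 4.26*w^2 + 1.09*w - 5.57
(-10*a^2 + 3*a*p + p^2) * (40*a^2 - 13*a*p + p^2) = -400*a^4 + 250*a^3*p - 9*a^2*p^2 - 10*a*p^3 + p^4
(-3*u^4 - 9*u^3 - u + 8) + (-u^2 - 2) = -3*u^4 - 9*u^3 - u^2 - u + 6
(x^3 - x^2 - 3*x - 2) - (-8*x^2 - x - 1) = x^3 + 7*x^2 - 2*x - 1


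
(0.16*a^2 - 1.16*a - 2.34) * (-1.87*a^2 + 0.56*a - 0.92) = -0.2992*a^4 + 2.2588*a^3 + 3.579*a^2 - 0.2432*a + 2.1528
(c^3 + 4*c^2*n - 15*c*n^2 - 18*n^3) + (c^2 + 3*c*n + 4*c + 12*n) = c^3 + 4*c^2*n + c^2 - 15*c*n^2 + 3*c*n + 4*c - 18*n^3 + 12*n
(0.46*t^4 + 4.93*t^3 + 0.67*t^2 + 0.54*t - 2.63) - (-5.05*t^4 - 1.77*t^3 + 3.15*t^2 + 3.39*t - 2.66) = 5.51*t^4 + 6.7*t^3 - 2.48*t^2 - 2.85*t + 0.0300000000000002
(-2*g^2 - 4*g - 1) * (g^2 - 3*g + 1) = -2*g^4 + 2*g^3 + 9*g^2 - g - 1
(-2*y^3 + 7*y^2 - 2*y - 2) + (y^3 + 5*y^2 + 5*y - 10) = -y^3 + 12*y^2 + 3*y - 12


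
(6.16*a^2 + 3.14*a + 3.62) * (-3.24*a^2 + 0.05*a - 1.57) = -19.9584*a^4 - 9.8656*a^3 - 21.243*a^2 - 4.7488*a - 5.6834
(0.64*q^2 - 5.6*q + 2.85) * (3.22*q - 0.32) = 2.0608*q^3 - 18.2368*q^2 + 10.969*q - 0.912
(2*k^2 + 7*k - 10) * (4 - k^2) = -2*k^4 - 7*k^3 + 18*k^2 + 28*k - 40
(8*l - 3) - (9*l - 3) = -l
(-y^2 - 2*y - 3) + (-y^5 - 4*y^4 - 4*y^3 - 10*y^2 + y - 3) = -y^5 - 4*y^4 - 4*y^3 - 11*y^2 - y - 6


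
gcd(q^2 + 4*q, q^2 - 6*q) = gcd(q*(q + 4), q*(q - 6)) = q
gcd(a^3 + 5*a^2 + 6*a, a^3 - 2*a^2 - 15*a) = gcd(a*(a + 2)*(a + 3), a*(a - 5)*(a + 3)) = a^2 + 3*a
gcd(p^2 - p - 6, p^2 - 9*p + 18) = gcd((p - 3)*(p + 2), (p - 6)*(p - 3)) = p - 3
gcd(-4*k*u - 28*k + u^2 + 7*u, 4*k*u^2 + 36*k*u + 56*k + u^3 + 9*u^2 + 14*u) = u + 7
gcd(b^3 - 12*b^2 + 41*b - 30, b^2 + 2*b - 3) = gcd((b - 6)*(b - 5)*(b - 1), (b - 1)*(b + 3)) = b - 1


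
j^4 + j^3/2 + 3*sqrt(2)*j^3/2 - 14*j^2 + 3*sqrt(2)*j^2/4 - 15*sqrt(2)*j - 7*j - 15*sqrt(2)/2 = (j + 1/2)*(j - 5*sqrt(2)/2)*(j + sqrt(2))*(j + 3*sqrt(2))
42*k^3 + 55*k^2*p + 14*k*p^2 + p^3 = (k + p)*(6*k + p)*(7*k + p)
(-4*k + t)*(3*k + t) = -12*k^2 - k*t + t^2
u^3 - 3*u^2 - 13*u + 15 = (u - 5)*(u - 1)*(u + 3)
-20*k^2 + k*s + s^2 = (-4*k + s)*(5*k + s)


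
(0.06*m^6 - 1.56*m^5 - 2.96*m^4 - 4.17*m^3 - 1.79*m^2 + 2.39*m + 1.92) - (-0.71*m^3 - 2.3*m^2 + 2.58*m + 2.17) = 0.06*m^6 - 1.56*m^5 - 2.96*m^4 - 3.46*m^3 + 0.51*m^2 - 0.19*m - 0.25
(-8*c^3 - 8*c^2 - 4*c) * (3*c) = -24*c^4 - 24*c^3 - 12*c^2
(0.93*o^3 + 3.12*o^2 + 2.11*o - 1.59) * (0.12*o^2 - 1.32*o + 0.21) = 0.1116*o^5 - 0.8532*o^4 - 3.6699*o^3 - 2.3208*o^2 + 2.5419*o - 0.3339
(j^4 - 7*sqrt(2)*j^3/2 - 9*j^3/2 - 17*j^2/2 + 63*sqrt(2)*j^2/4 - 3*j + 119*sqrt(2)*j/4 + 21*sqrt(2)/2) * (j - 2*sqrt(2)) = j^5 - 11*sqrt(2)*j^4/2 - 9*j^4/2 + 11*j^3/2 + 99*sqrt(2)*j^3/4 - 66*j^2 + 187*sqrt(2)*j^2/4 - 119*j + 33*sqrt(2)*j/2 - 42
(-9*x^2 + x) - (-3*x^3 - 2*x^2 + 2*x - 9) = 3*x^3 - 7*x^2 - x + 9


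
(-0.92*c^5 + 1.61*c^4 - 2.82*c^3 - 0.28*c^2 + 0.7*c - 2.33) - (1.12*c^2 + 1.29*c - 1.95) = -0.92*c^5 + 1.61*c^4 - 2.82*c^3 - 1.4*c^2 - 0.59*c - 0.38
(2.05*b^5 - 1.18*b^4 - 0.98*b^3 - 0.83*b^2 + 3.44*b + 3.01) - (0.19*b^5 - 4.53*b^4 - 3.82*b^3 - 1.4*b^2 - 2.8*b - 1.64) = 1.86*b^5 + 3.35*b^4 + 2.84*b^3 + 0.57*b^2 + 6.24*b + 4.65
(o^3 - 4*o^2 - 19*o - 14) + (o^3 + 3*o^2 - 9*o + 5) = 2*o^3 - o^2 - 28*o - 9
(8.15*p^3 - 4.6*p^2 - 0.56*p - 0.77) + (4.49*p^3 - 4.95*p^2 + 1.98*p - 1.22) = 12.64*p^3 - 9.55*p^2 + 1.42*p - 1.99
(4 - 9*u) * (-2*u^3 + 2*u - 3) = 18*u^4 - 8*u^3 - 18*u^2 + 35*u - 12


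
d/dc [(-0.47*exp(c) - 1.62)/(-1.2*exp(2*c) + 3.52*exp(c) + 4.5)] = (-0.564*exp(2*c) - 3.888*exp(c) + 3.5874)*exp(c)/(1.44*exp(4*c) - 8.448*exp(3*c) + 1.5904*exp(2*c) + 31.68*exp(c) + 20.25)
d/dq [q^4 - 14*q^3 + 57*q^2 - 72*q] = 4*q^3 - 42*q^2 + 114*q - 72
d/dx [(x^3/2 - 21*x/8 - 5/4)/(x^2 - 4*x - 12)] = (4*x^2 - 48*x + 53)/(8*(x^2 - 12*x + 36))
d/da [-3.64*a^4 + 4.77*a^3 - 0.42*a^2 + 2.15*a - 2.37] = -14.56*a^3 + 14.31*a^2 - 0.84*a + 2.15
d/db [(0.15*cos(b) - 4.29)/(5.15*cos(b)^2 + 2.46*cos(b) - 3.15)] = (0.7725*cos(b)^2 - 44.187*cos(b) - 10.0809)*sin(b)/(26.5225*cos(b)^4 + 25.338*cos(b)^3 - 26.3934*cos(b)^2 - 15.498*cos(b) + 9.9225)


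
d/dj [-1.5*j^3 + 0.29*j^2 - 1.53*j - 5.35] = -4.5*j^2 + 0.58*j - 1.53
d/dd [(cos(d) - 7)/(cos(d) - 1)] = -6*sin(d)/(cos(d) - 1)^2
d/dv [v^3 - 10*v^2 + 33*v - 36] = 3*v^2 - 20*v + 33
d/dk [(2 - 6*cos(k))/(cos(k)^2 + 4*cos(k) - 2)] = 2*(-3*cos(k)^2 + 2*cos(k) - 2)*sin(k)/(cos(k)^2 + 4*cos(k) - 2)^2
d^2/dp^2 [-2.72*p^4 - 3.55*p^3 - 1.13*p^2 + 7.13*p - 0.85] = -32.64*p^2 - 21.3*p - 2.26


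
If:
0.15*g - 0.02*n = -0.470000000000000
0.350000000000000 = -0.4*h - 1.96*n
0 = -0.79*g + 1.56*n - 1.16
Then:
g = -3.25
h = 3.56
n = -0.90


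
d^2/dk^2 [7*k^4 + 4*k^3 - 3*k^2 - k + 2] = 84*k^2 + 24*k - 6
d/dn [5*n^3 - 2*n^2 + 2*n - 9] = 15*n^2 - 4*n + 2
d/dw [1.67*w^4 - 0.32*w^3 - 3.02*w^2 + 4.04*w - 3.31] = 6.68*w^3 - 0.96*w^2 - 6.04*w + 4.04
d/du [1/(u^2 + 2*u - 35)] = 2*(-u - 1)/(u^2 + 2*u - 35)^2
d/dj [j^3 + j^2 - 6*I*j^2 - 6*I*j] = 3*j^2 + j*(2 - 12*I) - 6*I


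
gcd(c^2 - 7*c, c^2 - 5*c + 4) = 1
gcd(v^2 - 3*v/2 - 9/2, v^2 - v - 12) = 1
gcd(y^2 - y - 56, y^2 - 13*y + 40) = y - 8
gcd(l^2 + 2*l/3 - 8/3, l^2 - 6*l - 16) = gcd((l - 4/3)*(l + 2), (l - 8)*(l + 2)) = l + 2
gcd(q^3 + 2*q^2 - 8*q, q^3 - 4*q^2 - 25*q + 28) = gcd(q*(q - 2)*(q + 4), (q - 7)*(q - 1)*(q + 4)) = q + 4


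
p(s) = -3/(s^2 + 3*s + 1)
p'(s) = -3*(-2*s - 3)/(s^2 + 3*s + 1)^2 = 3*(2*s + 3)/(s^2 + 3*s + 1)^2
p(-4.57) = -0.37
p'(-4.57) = -0.28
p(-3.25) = -1.66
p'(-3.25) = -3.20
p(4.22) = -0.10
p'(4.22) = 0.03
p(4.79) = -0.08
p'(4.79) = 0.03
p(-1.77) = 2.55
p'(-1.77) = -1.17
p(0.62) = -0.92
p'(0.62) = 1.21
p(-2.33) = 5.35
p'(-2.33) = -15.82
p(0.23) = -1.72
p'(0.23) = 3.42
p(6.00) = -0.05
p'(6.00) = 0.01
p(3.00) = -0.16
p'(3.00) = 0.07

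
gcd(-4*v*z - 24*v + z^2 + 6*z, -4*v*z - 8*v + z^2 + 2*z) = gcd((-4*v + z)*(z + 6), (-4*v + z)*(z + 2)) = -4*v + z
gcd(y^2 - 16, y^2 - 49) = 1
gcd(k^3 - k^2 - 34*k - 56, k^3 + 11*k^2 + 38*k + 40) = k^2 + 6*k + 8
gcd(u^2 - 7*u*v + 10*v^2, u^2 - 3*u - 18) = 1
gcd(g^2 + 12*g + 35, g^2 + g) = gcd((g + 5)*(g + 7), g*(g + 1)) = 1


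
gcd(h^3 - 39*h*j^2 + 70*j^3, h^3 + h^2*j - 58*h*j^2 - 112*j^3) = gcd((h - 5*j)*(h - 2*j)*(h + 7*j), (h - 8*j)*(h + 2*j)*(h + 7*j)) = h + 7*j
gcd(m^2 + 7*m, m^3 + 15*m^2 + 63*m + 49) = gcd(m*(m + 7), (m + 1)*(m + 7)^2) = m + 7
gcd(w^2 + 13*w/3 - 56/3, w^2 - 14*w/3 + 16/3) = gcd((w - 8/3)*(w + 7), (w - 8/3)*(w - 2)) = w - 8/3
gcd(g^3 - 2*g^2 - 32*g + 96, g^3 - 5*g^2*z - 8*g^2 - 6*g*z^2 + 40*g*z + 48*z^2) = 1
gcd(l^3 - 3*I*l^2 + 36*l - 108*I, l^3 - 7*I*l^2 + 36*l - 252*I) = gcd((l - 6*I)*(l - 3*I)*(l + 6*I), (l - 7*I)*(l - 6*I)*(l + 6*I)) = l^2 + 36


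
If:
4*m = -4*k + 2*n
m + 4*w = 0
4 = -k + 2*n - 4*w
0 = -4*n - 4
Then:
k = -13/4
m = 11/4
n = -1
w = -11/16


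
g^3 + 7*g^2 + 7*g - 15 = (g - 1)*(g + 3)*(g + 5)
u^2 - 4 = (u - 2)*(u + 2)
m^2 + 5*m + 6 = (m + 2)*(m + 3)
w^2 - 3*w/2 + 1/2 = (w - 1)*(w - 1/2)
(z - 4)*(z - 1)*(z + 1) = z^3 - 4*z^2 - z + 4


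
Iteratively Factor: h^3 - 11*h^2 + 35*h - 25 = (h - 1)*(h^2 - 10*h + 25) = (h - 5)*(h - 1)*(h - 5)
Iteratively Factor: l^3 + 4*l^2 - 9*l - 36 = (l + 3)*(l^2 + l - 12) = (l - 3)*(l + 3)*(l + 4)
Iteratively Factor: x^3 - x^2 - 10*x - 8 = (x + 2)*(x^2 - 3*x - 4) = (x + 1)*(x + 2)*(x - 4)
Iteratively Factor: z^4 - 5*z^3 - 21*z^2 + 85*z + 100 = (z + 4)*(z^3 - 9*z^2 + 15*z + 25) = (z + 1)*(z + 4)*(z^2 - 10*z + 25) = (z - 5)*(z + 1)*(z + 4)*(z - 5)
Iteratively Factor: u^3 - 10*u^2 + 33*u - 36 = (u - 4)*(u^2 - 6*u + 9) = (u - 4)*(u - 3)*(u - 3)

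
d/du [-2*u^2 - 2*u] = -4*u - 2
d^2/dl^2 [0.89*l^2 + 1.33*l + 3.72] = 1.78000000000000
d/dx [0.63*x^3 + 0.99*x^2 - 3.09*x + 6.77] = 1.89*x^2 + 1.98*x - 3.09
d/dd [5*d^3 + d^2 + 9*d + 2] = 15*d^2 + 2*d + 9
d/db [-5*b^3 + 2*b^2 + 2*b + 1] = -15*b^2 + 4*b + 2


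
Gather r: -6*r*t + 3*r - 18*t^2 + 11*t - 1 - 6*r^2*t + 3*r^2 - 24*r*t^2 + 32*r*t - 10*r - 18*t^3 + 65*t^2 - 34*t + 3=r^2*(3 - 6*t) + r*(-24*t^2 + 26*t - 7) - 18*t^3 + 47*t^2 - 23*t + 2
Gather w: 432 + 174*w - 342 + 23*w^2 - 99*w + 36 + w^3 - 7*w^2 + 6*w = w^3 + 16*w^2 + 81*w + 126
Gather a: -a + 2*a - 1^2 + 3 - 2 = a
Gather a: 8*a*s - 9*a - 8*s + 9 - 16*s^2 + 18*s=a*(8*s - 9) - 16*s^2 + 10*s + 9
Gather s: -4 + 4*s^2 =4*s^2 - 4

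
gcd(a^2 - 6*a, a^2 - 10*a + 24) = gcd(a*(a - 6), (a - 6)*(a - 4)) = a - 6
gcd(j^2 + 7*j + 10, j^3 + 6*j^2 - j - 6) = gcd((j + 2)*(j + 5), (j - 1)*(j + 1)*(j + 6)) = 1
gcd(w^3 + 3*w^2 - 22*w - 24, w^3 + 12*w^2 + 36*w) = w + 6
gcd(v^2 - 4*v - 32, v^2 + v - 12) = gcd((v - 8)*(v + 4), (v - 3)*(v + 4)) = v + 4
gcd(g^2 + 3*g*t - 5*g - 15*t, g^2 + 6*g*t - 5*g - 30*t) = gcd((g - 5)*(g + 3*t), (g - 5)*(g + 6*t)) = g - 5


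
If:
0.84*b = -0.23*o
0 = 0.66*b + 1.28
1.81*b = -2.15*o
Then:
No Solution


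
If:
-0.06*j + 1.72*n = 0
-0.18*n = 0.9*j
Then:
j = 0.00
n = 0.00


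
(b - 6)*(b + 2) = b^2 - 4*b - 12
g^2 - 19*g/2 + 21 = (g - 6)*(g - 7/2)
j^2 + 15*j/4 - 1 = (j - 1/4)*(j + 4)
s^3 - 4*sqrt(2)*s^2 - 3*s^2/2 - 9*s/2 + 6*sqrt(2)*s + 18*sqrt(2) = (s - 3)*(s + 3/2)*(s - 4*sqrt(2))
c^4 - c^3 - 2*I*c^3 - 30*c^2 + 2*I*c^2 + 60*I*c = c*(c - 6)*(c + 5)*(c - 2*I)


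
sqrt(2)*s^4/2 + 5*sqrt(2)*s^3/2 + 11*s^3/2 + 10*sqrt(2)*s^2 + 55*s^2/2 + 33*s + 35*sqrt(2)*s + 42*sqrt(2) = (s + 3)*(s + 2*sqrt(2))*(s + 7*sqrt(2)/2)*(sqrt(2)*s/2 + sqrt(2))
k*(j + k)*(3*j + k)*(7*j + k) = 21*j^3*k + 31*j^2*k^2 + 11*j*k^3 + k^4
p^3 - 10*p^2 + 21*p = p*(p - 7)*(p - 3)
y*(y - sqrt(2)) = y^2 - sqrt(2)*y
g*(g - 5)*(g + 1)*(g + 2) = g^4 - 2*g^3 - 13*g^2 - 10*g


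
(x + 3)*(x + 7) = x^2 + 10*x + 21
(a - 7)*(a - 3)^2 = a^3 - 13*a^2 + 51*a - 63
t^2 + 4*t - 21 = (t - 3)*(t + 7)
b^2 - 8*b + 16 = (b - 4)^2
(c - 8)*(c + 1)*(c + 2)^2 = c^4 - 3*c^3 - 32*c^2 - 60*c - 32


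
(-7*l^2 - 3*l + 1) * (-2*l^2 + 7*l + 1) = 14*l^4 - 43*l^3 - 30*l^2 + 4*l + 1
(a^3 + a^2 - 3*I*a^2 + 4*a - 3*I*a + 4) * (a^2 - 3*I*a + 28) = a^5 + a^4 - 6*I*a^4 + 23*a^3 - 6*I*a^3 + 23*a^2 - 96*I*a^2 + 112*a - 96*I*a + 112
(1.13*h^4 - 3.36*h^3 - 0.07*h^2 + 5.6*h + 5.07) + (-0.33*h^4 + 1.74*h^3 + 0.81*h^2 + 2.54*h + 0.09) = 0.8*h^4 - 1.62*h^3 + 0.74*h^2 + 8.14*h + 5.16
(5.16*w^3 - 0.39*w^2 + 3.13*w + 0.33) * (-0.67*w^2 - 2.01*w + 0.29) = -3.4572*w^5 - 10.1103*w^4 + 0.1832*w^3 - 6.6255*w^2 + 0.2444*w + 0.0957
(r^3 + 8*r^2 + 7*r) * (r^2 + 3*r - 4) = r^5 + 11*r^4 + 27*r^3 - 11*r^2 - 28*r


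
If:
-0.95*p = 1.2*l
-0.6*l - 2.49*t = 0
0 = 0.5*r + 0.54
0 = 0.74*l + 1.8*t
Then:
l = 0.00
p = 0.00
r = -1.08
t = 0.00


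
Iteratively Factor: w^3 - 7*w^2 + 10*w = (w - 5)*(w^2 - 2*w) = (w - 5)*(w - 2)*(w)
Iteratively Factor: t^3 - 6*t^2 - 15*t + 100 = (t - 5)*(t^2 - t - 20) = (t - 5)^2*(t + 4)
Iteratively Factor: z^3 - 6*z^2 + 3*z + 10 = (z - 5)*(z^2 - z - 2) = (z - 5)*(z - 2)*(z + 1)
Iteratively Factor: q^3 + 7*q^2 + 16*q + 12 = (q + 3)*(q^2 + 4*q + 4) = (q + 2)*(q + 3)*(q + 2)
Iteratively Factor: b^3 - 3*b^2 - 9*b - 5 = (b + 1)*(b^2 - 4*b - 5) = (b + 1)^2*(b - 5)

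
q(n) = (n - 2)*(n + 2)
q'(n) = 2*n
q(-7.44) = 51.35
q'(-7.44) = -14.88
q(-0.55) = -3.70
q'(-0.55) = -1.10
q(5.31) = 24.20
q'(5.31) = 10.62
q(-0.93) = -3.14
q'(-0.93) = -1.86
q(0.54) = -3.71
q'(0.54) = 1.08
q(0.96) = -3.08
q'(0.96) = 1.92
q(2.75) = 3.56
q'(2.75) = 5.50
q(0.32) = -3.90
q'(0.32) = 0.64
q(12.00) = 140.00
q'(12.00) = 24.00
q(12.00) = 140.00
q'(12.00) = 24.00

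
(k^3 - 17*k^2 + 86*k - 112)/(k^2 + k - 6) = (k^2 - 15*k + 56)/(k + 3)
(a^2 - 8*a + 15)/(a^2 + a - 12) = (a - 5)/(a + 4)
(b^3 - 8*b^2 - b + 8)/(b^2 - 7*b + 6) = (b^2 - 7*b - 8)/(b - 6)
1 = 1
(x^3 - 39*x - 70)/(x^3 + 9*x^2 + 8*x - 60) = (x^2 - 5*x - 14)/(x^2 + 4*x - 12)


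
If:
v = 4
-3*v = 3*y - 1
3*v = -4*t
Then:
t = -3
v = 4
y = -11/3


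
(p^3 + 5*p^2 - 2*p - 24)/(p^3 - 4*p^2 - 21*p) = (p^2 + 2*p - 8)/(p*(p - 7))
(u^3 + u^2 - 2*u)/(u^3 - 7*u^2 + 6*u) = (u + 2)/(u - 6)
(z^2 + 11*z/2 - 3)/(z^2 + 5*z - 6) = (z - 1/2)/(z - 1)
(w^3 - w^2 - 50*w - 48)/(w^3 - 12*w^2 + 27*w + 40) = (w + 6)/(w - 5)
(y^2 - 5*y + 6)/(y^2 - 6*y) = (y^2 - 5*y + 6)/(y*(y - 6))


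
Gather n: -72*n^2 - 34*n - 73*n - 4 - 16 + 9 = -72*n^2 - 107*n - 11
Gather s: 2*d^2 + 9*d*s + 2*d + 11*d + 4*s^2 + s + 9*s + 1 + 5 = 2*d^2 + 13*d + 4*s^2 + s*(9*d + 10) + 6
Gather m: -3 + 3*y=3*y - 3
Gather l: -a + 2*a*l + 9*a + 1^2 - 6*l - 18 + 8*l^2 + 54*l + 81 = 8*a + 8*l^2 + l*(2*a + 48) + 64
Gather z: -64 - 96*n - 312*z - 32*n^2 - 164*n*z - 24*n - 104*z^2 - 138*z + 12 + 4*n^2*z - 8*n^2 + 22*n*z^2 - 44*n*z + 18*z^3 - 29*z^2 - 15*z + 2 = -40*n^2 - 120*n + 18*z^3 + z^2*(22*n - 133) + z*(4*n^2 - 208*n - 465) - 50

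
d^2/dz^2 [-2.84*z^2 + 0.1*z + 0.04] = -5.68000000000000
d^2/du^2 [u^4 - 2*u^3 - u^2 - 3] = 12*u^2 - 12*u - 2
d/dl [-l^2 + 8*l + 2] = 8 - 2*l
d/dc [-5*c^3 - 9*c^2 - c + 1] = -15*c^2 - 18*c - 1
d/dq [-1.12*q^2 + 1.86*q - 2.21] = 1.86 - 2.24*q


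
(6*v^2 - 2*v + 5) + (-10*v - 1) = 6*v^2 - 12*v + 4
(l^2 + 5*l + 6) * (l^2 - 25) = l^4 + 5*l^3 - 19*l^2 - 125*l - 150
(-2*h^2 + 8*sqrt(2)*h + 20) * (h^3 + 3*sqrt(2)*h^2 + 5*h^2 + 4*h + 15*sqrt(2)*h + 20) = -2*h^5 - 10*h^4 + 2*sqrt(2)*h^4 + 10*sqrt(2)*h^3 + 60*h^3 + 92*sqrt(2)*h^2 + 300*h^2 + 80*h + 460*sqrt(2)*h + 400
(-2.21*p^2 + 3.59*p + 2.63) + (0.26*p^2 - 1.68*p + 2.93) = -1.95*p^2 + 1.91*p + 5.56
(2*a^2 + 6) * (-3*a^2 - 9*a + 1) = -6*a^4 - 18*a^3 - 16*a^2 - 54*a + 6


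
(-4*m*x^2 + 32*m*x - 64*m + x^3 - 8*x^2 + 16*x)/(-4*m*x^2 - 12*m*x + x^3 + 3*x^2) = (x^2 - 8*x + 16)/(x*(x + 3))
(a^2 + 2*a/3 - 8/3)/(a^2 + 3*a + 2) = (a - 4/3)/(a + 1)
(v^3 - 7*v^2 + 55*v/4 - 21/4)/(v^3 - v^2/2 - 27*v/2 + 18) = (4*v^2 - 16*v + 7)/(2*(2*v^2 + 5*v - 12))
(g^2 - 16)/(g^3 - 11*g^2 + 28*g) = (g + 4)/(g*(g - 7))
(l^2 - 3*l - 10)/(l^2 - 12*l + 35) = (l + 2)/(l - 7)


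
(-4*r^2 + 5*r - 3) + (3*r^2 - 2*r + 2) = -r^2 + 3*r - 1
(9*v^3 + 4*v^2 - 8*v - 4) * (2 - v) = -9*v^4 + 14*v^3 + 16*v^2 - 12*v - 8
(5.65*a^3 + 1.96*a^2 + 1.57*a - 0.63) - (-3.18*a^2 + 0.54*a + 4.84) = 5.65*a^3 + 5.14*a^2 + 1.03*a - 5.47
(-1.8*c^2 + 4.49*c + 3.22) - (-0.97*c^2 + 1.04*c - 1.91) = -0.83*c^2 + 3.45*c + 5.13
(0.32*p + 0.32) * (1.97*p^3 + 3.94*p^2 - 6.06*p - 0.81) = 0.6304*p^4 + 1.8912*p^3 - 0.6784*p^2 - 2.1984*p - 0.2592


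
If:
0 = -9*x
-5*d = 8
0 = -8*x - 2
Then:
No Solution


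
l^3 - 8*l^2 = l^2*(l - 8)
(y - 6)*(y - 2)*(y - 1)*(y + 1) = y^4 - 8*y^3 + 11*y^2 + 8*y - 12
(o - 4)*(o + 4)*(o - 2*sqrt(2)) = o^3 - 2*sqrt(2)*o^2 - 16*o + 32*sqrt(2)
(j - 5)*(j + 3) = j^2 - 2*j - 15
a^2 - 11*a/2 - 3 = (a - 6)*(a + 1/2)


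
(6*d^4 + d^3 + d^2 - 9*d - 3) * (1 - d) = -6*d^5 + 5*d^4 + 10*d^2 - 6*d - 3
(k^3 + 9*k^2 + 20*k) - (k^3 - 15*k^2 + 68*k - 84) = 24*k^2 - 48*k + 84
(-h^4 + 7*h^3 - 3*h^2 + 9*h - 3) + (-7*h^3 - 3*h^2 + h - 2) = -h^4 - 6*h^2 + 10*h - 5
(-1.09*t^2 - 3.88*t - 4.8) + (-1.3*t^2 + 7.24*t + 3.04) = -2.39*t^2 + 3.36*t - 1.76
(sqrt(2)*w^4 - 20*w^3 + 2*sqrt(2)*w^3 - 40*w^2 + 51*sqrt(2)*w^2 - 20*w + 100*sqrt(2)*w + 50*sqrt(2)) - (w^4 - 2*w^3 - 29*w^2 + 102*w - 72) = -w^4 + sqrt(2)*w^4 - 18*w^3 + 2*sqrt(2)*w^3 - 11*w^2 + 51*sqrt(2)*w^2 - 122*w + 100*sqrt(2)*w + 50*sqrt(2) + 72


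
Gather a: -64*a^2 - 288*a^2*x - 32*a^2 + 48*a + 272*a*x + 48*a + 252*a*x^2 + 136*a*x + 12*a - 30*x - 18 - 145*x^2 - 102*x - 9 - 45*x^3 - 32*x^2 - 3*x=a^2*(-288*x - 96) + a*(252*x^2 + 408*x + 108) - 45*x^3 - 177*x^2 - 135*x - 27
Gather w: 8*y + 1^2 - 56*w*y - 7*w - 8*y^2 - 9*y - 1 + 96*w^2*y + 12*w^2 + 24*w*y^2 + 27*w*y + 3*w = w^2*(96*y + 12) + w*(24*y^2 - 29*y - 4) - 8*y^2 - y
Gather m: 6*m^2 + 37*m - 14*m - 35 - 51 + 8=6*m^2 + 23*m - 78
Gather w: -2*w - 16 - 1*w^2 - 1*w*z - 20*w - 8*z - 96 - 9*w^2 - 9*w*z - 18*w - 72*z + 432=-10*w^2 + w*(-10*z - 40) - 80*z + 320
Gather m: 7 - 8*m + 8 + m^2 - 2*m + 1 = m^2 - 10*m + 16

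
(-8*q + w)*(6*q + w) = -48*q^2 - 2*q*w + w^2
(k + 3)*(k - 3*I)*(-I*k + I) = -I*k^3 - 3*k^2 - 2*I*k^2 - 6*k + 3*I*k + 9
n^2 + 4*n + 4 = (n + 2)^2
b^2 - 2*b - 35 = (b - 7)*(b + 5)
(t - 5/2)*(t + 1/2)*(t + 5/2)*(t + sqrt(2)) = t^4 + t^3/2 + sqrt(2)*t^3 - 25*t^2/4 + sqrt(2)*t^2/2 - 25*sqrt(2)*t/4 - 25*t/8 - 25*sqrt(2)/8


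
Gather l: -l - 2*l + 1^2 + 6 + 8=15 - 3*l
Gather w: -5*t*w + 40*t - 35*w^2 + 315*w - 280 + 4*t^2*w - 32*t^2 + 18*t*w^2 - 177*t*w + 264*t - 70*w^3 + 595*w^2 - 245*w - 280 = -32*t^2 + 304*t - 70*w^3 + w^2*(18*t + 560) + w*(4*t^2 - 182*t + 70) - 560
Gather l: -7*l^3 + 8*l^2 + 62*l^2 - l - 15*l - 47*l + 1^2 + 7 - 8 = -7*l^3 + 70*l^2 - 63*l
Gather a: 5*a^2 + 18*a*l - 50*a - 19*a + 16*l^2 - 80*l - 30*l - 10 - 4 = 5*a^2 + a*(18*l - 69) + 16*l^2 - 110*l - 14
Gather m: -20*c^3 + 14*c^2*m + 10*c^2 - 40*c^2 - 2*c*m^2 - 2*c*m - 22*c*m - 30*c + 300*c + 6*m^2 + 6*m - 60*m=-20*c^3 - 30*c^2 + 270*c + m^2*(6 - 2*c) + m*(14*c^2 - 24*c - 54)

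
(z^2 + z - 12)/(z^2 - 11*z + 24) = (z + 4)/(z - 8)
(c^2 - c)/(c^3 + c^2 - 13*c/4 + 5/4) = 4*c/(4*c^2 + 8*c - 5)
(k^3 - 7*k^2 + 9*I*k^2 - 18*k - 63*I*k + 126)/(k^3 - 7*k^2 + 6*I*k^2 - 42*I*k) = (k + 3*I)/k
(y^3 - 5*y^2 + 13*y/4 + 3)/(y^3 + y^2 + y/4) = (2*y^2 - 11*y + 12)/(y*(2*y + 1))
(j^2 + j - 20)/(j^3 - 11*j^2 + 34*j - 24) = (j + 5)/(j^2 - 7*j + 6)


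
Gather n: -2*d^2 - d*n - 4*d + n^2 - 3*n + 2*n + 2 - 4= -2*d^2 - 4*d + n^2 + n*(-d - 1) - 2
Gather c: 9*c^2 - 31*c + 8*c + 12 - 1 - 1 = 9*c^2 - 23*c + 10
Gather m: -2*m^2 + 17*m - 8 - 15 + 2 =-2*m^2 + 17*m - 21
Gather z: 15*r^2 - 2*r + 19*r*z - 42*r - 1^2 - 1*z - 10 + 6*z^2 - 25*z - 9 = 15*r^2 - 44*r + 6*z^2 + z*(19*r - 26) - 20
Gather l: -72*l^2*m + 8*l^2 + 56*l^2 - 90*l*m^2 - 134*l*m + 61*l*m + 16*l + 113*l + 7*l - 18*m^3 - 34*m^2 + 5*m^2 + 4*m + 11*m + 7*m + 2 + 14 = l^2*(64 - 72*m) + l*(-90*m^2 - 73*m + 136) - 18*m^3 - 29*m^2 + 22*m + 16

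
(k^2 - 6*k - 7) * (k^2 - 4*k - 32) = k^4 - 10*k^3 - 15*k^2 + 220*k + 224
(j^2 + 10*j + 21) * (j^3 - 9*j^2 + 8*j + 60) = j^5 + j^4 - 61*j^3 - 49*j^2 + 768*j + 1260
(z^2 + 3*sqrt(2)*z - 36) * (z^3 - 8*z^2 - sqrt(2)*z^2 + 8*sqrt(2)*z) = z^5 - 8*z^4 + 2*sqrt(2)*z^4 - 42*z^3 - 16*sqrt(2)*z^3 + 36*sqrt(2)*z^2 + 336*z^2 - 288*sqrt(2)*z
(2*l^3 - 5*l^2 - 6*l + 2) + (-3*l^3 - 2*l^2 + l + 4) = -l^3 - 7*l^2 - 5*l + 6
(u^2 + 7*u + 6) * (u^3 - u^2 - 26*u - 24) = u^5 + 6*u^4 - 27*u^3 - 212*u^2 - 324*u - 144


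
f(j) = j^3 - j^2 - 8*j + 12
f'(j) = 3*j^2 - 2*j - 8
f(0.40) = 8.70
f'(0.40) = -8.32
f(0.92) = 4.57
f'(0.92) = -7.30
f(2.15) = 0.12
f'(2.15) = 1.57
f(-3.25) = -6.89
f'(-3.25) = 30.19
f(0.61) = 6.97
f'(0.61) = -8.10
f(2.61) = 2.09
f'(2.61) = 7.22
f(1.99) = 0.00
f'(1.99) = -0.10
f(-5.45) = -135.98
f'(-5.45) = 92.01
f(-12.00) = -1764.00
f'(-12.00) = 448.00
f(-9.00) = -726.00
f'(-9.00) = 253.00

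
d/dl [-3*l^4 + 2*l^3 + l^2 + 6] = 2*l*(-6*l^2 + 3*l + 1)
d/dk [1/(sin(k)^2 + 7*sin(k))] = -(2*sin(k) + 7)*cos(k)/((sin(k) + 7)^2*sin(k)^2)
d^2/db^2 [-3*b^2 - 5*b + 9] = -6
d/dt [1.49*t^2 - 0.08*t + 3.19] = 2.98*t - 0.08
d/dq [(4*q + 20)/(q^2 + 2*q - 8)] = 4*(q^2 + 2*q - 2*(q + 1)*(q + 5) - 8)/(q^2 + 2*q - 8)^2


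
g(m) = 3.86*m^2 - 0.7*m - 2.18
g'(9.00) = 68.78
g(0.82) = -0.16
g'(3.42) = 25.70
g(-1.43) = 6.71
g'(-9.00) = -70.18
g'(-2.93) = -23.32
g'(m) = 7.72*m - 0.7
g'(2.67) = 19.91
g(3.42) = 40.57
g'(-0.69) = -6.03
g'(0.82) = 5.63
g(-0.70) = 0.20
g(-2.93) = 33.01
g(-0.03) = -2.16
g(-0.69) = 0.14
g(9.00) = 304.18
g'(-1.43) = -11.74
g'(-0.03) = -0.93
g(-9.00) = 316.78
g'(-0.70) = -6.10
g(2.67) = 23.47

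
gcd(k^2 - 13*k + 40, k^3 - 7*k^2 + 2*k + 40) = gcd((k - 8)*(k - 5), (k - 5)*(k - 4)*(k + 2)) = k - 5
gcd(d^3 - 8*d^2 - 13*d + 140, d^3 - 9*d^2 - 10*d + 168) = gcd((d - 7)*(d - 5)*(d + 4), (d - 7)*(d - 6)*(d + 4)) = d^2 - 3*d - 28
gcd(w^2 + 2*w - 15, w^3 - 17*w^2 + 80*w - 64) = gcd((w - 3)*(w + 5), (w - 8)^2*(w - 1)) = 1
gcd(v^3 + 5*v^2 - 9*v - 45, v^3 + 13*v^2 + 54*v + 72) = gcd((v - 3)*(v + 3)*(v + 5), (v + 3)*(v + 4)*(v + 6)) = v + 3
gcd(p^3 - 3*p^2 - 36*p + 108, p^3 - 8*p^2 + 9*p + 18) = p^2 - 9*p + 18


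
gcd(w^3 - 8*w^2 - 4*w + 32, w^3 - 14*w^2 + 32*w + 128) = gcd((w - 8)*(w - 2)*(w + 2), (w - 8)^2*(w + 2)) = w^2 - 6*w - 16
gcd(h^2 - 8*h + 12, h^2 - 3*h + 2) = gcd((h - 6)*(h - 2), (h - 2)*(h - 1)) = h - 2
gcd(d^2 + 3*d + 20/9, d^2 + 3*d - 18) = 1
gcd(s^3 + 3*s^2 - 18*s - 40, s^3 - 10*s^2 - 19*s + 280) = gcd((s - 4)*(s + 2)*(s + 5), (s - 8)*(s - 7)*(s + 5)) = s + 5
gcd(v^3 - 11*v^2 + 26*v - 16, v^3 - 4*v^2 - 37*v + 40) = v^2 - 9*v + 8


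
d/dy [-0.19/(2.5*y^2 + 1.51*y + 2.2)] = (0.95*y + 0.2869)/(2.5*y^2 + 1.51*y + 2.2)^2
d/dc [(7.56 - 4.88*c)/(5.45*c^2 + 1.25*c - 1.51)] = (26.596*c^2 - 82.404*c - 2.0812)/(29.7025*c^4 + 13.625*c^3 - 14.8965*c^2 - 3.775*c + 2.2801)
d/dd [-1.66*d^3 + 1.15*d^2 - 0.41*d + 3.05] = -4.98*d^2 + 2.3*d - 0.41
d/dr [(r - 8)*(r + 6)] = 2*r - 2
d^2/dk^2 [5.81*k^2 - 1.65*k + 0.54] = 11.6200000000000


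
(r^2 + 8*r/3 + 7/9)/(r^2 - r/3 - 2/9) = (3*r + 7)/(3*r - 2)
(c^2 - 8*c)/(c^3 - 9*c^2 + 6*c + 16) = c/(c^2 - c - 2)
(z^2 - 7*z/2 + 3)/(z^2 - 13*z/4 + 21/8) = 4*(z - 2)/(4*z - 7)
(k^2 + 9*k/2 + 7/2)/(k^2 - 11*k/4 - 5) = 2*(2*k^2 + 9*k + 7)/(4*k^2 - 11*k - 20)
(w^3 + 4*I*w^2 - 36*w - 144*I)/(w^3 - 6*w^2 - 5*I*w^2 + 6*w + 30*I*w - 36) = (w^2 + w*(6 + 4*I) + 24*I)/(w^2 - 5*I*w + 6)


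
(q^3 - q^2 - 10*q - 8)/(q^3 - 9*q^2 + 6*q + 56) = (q + 1)/(q - 7)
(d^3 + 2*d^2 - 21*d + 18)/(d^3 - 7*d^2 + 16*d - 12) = (d^2 + 5*d - 6)/(d^2 - 4*d + 4)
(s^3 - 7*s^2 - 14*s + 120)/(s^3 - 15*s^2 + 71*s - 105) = (s^2 - 2*s - 24)/(s^2 - 10*s + 21)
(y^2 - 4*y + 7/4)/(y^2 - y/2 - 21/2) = (y - 1/2)/(y + 3)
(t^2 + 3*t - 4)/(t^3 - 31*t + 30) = (t + 4)/(t^2 + t - 30)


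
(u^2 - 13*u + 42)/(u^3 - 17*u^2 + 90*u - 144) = (u - 7)/(u^2 - 11*u + 24)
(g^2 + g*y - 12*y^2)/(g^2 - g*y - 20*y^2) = (-g + 3*y)/(-g + 5*y)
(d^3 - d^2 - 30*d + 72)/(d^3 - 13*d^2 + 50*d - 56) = (d^2 + 3*d - 18)/(d^2 - 9*d + 14)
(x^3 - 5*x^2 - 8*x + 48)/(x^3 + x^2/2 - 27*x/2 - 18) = 2*(x - 4)/(2*x + 3)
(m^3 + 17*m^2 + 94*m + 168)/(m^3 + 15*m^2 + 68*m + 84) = (m + 4)/(m + 2)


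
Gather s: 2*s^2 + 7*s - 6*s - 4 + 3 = 2*s^2 + s - 1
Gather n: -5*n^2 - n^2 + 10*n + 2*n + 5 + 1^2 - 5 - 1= -6*n^2 + 12*n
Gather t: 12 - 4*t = 12 - 4*t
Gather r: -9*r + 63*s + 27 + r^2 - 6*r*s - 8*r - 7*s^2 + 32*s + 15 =r^2 + r*(-6*s - 17) - 7*s^2 + 95*s + 42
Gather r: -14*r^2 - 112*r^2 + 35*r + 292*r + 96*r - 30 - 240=-126*r^2 + 423*r - 270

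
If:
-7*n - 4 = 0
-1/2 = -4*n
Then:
No Solution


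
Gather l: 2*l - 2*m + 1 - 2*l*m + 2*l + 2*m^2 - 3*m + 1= l*(4 - 2*m) + 2*m^2 - 5*m + 2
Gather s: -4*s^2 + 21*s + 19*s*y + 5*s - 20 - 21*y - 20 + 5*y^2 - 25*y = -4*s^2 + s*(19*y + 26) + 5*y^2 - 46*y - 40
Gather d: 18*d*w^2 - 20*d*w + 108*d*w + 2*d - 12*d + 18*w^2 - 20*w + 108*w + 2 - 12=d*(18*w^2 + 88*w - 10) + 18*w^2 + 88*w - 10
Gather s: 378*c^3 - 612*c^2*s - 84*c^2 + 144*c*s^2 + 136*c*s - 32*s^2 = 378*c^3 - 84*c^2 + s^2*(144*c - 32) + s*(-612*c^2 + 136*c)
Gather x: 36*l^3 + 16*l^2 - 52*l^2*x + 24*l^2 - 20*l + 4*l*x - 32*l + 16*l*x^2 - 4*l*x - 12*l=36*l^3 - 52*l^2*x + 40*l^2 + 16*l*x^2 - 64*l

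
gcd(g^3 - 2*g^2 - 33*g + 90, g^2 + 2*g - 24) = g + 6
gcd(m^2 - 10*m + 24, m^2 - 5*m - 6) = m - 6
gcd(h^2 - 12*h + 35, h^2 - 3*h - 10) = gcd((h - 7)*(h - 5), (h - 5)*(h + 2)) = h - 5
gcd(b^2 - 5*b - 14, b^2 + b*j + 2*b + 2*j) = b + 2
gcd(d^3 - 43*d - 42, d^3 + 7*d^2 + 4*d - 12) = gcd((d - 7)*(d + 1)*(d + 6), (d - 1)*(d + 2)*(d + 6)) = d + 6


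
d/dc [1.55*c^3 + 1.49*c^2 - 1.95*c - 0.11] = 4.65*c^2 + 2.98*c - 1.95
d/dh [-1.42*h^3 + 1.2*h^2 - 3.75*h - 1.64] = -4.26*h^2 + 2.4*h - 3.75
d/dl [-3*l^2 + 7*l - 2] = 7 - 6*l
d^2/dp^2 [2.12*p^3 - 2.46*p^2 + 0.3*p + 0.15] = 12.72*p - 4.92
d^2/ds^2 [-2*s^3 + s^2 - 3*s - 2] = 2 - 12*s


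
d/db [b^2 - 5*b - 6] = 2*b - 5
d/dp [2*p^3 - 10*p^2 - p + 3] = 6*p^2 - 20*p - 1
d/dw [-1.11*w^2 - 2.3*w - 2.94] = -2.22*w - 2.3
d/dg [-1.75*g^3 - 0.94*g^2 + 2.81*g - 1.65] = -5.25*g^2 - 1.88*g + 2.81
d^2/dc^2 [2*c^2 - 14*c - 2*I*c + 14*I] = 4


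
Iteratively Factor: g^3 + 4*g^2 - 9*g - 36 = (g - 3)*(g^2 + 7*g + 12) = (g - 3)*(g + 4)*(g + 3)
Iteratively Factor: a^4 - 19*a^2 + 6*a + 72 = (a - 3)*(a^3 + 3*a^2 - 10*a - 24) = (a - 3)^2*(a^2 + 6*a + 8) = (a - 3)^2*(a + 4)*(a + 2)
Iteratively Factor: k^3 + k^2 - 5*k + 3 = (k - 1)*(k^2 + 2*k - 3) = (k - 1)^2*(k + 3)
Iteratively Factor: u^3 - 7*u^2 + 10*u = (u - 5)*(u^2 - 2*u) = u*(u - 5)*(u - 2)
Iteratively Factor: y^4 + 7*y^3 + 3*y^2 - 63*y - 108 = (y + 3)*(y^3 + 4*y^2 - 9*y - 36) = (y + 3)*(y + 4)*(y^2 - 9) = (y + 3)^2*(y + 4)*(y - 3)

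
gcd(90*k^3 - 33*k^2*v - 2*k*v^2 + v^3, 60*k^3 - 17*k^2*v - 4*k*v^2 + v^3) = 15*k^2 - 8*k*v + v^2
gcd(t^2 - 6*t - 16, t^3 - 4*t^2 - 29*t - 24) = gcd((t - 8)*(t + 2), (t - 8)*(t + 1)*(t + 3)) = t - 8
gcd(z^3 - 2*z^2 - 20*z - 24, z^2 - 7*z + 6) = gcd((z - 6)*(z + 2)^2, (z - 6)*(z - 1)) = z - 6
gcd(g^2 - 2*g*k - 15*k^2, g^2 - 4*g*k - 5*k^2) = g - 5*k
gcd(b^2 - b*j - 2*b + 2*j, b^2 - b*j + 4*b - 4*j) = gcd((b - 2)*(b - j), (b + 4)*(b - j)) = b - j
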